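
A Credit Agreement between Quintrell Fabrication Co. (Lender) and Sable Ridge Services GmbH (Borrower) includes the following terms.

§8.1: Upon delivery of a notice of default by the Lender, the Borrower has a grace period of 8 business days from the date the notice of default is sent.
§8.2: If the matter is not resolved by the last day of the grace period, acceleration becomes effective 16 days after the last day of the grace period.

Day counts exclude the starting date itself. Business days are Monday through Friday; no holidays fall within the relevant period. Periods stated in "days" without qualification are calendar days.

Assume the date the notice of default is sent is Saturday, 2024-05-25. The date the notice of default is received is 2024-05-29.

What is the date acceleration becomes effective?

2024-06-21

The last day of the grace period: 8 business days after Saturday, 2024-05-25, skipping weekends — May 27, May 28, May 29, May 30, May 31, Jun 3, Jun 4, Jun 5 — lands on Wednesday, 2024-06-05.
The date acceleration becomes effective: 16 calendar days after 2024-06-05 is 2024-06-21.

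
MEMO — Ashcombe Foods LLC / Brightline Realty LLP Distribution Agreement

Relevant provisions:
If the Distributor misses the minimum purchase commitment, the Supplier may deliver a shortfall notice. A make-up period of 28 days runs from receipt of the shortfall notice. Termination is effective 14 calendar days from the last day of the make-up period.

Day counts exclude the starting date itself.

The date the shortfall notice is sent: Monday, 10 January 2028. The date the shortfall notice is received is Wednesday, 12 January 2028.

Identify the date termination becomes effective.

23 February 2028

The last day of the make-up period: 28 calendar days after 12 January 2028 is 9 February 2028.
The date termination becomes effective: 9 February 2028 + 14 days = 23 February 2028.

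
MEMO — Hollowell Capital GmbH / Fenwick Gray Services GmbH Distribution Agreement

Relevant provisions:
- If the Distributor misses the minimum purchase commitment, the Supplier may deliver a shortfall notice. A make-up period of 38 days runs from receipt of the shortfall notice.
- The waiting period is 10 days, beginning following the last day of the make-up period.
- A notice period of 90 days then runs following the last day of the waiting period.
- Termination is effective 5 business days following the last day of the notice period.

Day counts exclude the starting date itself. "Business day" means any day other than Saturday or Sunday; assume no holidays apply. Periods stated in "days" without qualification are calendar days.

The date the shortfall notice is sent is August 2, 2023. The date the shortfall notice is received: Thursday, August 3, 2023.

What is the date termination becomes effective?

The last day of the make-up period: August 3, 2023 + 38 days = September 10, 2023.
The last day of the waiting period: September 10, 2023 + 10 days = September 20, 2023.
Adding 90 calendar days to September 20, 2023 gives December 19, 2023, which is the last day of the notice period.
The date termination becomes effective: counting 5 business days from Tuesday, December 19, 2023 (Dec 20, Dec 21, Dec 22, Dec 25, Dec 26, skipping weekends) reaches Tuesday, December 26, 2023.

December 26, 2023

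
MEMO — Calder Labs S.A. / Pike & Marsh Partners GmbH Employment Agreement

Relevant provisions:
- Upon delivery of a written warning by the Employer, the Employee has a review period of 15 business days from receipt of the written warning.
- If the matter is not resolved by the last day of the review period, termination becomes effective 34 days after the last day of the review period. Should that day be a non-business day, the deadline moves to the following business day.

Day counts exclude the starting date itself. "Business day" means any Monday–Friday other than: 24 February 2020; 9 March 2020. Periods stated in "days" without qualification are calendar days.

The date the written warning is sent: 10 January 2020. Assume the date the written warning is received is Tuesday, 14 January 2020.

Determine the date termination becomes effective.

10 March 2020

From Tuesday, 14 January 2020, 15 business days (Jan 15, Jan 16, Jan 17, Jan 20, …, Jan 31, Feb 3, Feb 4, skipping weekends) brings us to Tuesday, 4 February 2020, which is the last day of the review period.
The date termination becomes effective: 34 calendar days after 4 February 2020 is 9 March 2020. That falls on Monday, a listed holiday, so it rolls to the next business day, Tuesday, 10 March 2020.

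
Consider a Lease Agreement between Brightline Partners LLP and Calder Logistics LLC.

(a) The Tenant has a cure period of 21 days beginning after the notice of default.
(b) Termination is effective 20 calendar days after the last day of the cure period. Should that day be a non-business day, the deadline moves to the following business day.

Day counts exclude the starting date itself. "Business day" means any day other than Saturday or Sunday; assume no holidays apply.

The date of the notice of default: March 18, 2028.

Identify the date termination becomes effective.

Adding 21 calendar days to March 18, 2028 gives April 8, 2028, which is the last day of the cure period.
Adding 20 calendar days to April 8, 2028 gives April 28, 2028, which is the date termination becomes effective. April 28, 2028 is a Friday, so no roll-forward applies.

April 28, 2028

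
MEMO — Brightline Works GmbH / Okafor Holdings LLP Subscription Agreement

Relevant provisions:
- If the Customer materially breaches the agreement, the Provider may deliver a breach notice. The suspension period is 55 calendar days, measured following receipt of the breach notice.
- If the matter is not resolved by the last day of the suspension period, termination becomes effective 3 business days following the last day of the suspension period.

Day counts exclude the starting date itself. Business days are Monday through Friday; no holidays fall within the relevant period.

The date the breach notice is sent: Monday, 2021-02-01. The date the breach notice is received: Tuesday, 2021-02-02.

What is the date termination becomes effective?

The last day of the suspension period: 55 calendar days after 2021-02-02 is 2021-03-29.
The date termination becomes effective: counting 3 business days from Monday, 2021-03-29 (Mar 30, Mar 31, Apr 1, skipping weekends) reaches Thursday, 2021-04-01.

2021-04-01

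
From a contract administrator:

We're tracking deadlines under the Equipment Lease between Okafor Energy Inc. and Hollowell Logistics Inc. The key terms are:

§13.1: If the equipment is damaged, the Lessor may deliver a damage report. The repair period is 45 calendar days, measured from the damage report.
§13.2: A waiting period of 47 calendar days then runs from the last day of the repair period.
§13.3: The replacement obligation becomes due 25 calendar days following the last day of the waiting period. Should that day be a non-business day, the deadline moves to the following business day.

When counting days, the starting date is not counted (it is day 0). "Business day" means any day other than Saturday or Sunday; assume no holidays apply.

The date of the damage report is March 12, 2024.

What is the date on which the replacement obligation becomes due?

Adding 45 calendar days to March 12, 2024 gives April 26, 2024, which is the last day of the repair period.
The last day of the waiting period: April 26, 2024 + 47 days = June 12, 2024.
Adding 25 calendar days to June 12, 2024 gives July 7, 2024, which is the date on which the replacement obligation becomes due. That falls on a Sunday, so it rolls to the next business day, Monday, July 8, 2024.

July 8, 2024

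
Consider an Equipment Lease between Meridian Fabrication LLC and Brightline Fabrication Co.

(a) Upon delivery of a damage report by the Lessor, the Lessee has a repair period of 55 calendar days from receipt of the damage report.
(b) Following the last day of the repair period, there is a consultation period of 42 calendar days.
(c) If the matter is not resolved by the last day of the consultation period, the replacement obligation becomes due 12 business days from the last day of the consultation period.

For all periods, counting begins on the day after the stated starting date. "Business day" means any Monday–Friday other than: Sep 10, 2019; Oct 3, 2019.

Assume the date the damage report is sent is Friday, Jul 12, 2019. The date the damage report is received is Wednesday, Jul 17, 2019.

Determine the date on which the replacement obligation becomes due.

The last day of the repair period: 55 calendar days after Jul 17, 2019 is Sep 10, 2019.
The last day of the consultation period: 42 calendar days after Sep 10, 2019 is Oct 22, 2019.
The date on which the replacement obligation becomes due: counting 12 business days from Tuesday, Oct 22, 2019 (Oct 23, Oct 24, Oct 25, Oct 28, …, Nov 5, Nov 6, Nov 7, skipping weekends) reaches Thursday, Nov 7, 2019.

Nov 7, 2019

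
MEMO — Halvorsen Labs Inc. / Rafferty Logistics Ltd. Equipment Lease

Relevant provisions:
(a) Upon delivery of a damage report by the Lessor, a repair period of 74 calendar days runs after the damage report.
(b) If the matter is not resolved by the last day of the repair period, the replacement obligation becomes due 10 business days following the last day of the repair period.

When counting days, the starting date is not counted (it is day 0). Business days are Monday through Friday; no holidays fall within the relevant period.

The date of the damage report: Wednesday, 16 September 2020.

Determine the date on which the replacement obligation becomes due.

The last day of the repair period: 16 September 2020 + 74 days = 29 November 2020.
From Sunday, 29 November 2020, 10 business days (Nov 30, Dec 1, Dec 2, Dec 3, Dec 4, Dec 7, Dec 8, Dec 9, Dec 10, Dec 11, skipping weekends) brings us to Friday, 11 December 2020, which is the date on which the replacement obligation becomes due.

11 December 2020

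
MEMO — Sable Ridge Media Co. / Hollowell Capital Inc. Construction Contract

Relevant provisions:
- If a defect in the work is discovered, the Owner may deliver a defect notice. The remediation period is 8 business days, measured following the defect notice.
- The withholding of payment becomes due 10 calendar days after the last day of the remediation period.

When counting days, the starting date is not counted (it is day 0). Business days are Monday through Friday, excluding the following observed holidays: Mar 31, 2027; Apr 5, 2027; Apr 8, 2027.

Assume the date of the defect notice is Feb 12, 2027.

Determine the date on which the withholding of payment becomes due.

Mar 6, 2027

The last day of the remediation period: 8 business days after Friday, Feb 12, 2027, skipping weekends — Feb 15, Feb 16, Feb 17, Feb 18, Feb 19, Feb 22, Feb 23, Feb 24 — lands on Wednesday, Feb 24, 2027.
The date on which the withholding of payment becomes due: Feb 24, 2027 + 10 days = Mar 6, 2027.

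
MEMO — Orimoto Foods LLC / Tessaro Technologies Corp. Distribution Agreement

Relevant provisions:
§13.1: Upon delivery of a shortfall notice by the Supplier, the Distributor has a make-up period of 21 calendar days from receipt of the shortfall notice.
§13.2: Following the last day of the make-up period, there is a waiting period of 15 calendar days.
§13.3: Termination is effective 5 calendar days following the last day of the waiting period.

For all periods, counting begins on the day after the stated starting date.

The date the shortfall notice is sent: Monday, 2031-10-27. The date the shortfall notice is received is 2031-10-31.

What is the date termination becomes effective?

The last day of the make-up period: 2031-10-31 + 21 days = 2031-11-21.
Adding 15 calendar days to 2031-11-21 gives 2031-12-06, which is the last day of the waiting period.
Adding 5 calendar days to 2031-12-06 gives 2031-12-11, which is the date termination becomes effective.

2031-12-11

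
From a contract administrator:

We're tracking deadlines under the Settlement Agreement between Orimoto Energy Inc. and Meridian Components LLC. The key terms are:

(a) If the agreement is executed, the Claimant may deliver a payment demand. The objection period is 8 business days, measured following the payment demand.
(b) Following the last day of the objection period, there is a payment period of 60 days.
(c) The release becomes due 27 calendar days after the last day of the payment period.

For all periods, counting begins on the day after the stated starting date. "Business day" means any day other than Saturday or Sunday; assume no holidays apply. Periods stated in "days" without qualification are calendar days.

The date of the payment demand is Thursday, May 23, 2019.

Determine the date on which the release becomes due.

Aug 30, 2019

The last day of the objection period: counting 8 business days from Thursday, May 23, 2019 (May 24, May 27, May 28, May 29, May 30, May 31, Jun 3, Jun 4, skipping weekends) reaches Tuesday, Jun 4, 2019.
The last day of the payment period: 60 calendar days after Jun 4, 2019 is Aug 3, 2019.
Adding 27 calendar days to Aug 3, 2019 gives Aug 30, 2019, which is the date on which the release becomes due.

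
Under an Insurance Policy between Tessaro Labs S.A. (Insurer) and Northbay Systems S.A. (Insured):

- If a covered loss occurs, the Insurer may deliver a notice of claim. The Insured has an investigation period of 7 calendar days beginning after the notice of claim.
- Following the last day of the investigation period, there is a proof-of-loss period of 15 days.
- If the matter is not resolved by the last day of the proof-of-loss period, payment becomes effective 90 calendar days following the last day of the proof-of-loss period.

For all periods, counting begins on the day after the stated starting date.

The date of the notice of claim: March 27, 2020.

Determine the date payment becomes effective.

July 17, 2020

Adding 7 calendar days to March 27, 2020 gives April 3, 2020, which is the last day of the investigation period.
The last day of the proof-of-loss period: 15 calendar days after April 3, 2020 is April 18, 2020.
The date payment becomes effective: April 18, 2020 + 90 days = July 17, 2020.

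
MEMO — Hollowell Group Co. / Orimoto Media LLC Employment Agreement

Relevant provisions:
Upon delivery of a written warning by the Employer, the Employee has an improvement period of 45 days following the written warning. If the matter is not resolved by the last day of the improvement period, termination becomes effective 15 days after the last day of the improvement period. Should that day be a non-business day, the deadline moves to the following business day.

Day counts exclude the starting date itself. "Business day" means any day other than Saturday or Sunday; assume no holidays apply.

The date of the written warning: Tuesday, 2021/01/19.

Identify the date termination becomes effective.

2021/03/22

The last day of the improvement period: 2021/01/19 + 45 days = 2021/03/05.
The date termination becomes effective: 15 calendar days after 2021/03/05 is 2021/03/20. That falls on a Saturday, so it rolls to the next business day, Monday, 2021/03/22.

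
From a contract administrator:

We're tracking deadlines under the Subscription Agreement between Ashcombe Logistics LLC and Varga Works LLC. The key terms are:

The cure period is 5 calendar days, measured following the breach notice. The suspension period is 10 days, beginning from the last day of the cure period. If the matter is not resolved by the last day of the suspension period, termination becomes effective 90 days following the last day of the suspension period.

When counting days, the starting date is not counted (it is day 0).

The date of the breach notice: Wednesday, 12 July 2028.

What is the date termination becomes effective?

25 October 2028

The last day of the cure period: 5 calendar days after 12 July 2028 is 17 July 2028.
Adding 10 calendar days to 17 July 2028 gives 27 July 2028, which is the last day of the suspension period.
The date termination becomes effective: 27 July 2028 + 90 days = 25 October 2028.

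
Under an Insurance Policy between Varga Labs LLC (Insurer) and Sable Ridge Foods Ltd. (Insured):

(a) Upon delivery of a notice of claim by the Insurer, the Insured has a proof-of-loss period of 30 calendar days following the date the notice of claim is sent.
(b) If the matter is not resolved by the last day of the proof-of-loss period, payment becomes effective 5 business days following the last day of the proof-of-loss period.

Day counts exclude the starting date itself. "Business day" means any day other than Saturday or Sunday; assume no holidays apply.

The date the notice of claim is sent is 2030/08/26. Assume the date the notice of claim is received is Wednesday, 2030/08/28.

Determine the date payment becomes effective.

2030/10/02

Adding 30 calendar days to 2030/08/26 gives 2030/09/25, which is the last day of the proof-of-loss period.
The date payment becomes effective: counting 5 business days from Wednesday, 2030/09/25 (Sep 26, Sep 27, Sep 30, Oct 1, Oct 2, skipping weekends) reaches Wednesday, 2030/10/02.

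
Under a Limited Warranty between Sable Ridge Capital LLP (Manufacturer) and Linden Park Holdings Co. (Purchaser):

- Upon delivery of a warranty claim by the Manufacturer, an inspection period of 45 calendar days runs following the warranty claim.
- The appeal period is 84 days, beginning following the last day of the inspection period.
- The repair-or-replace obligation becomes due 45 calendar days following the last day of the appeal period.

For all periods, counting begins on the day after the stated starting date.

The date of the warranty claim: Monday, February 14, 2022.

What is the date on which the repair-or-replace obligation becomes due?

The last day of the inspection period: 45 calendar days after February 14, 2022 is March 31, 2022.
The last day of the appeal period: March 31, 2022 + 84 days = June 23, 2022.
The date on which the repair-or-replace obligation becomes due: 45 calendar days after June 23, 2022 is August 7, 2022.

August 7, 2022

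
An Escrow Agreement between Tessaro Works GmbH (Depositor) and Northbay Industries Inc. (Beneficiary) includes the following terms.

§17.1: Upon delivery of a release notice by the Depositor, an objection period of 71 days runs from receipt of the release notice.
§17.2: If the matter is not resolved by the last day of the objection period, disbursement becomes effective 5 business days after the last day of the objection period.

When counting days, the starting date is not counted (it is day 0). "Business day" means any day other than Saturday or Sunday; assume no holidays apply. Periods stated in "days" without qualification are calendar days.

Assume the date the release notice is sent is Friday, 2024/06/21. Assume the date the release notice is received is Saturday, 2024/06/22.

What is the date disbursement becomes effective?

The last day of the objection period: 71 calendar days after 2024/06/22 is 2024/09/01.
The date disbursement becomes effective: counting 5 business days from Sunday, 2024/09/01 (Sep 2, Sep 3, Sep 4, Sep 5, Sep 6, skipping weekends) reaches Friday, 2024/09/06.

2024/09/06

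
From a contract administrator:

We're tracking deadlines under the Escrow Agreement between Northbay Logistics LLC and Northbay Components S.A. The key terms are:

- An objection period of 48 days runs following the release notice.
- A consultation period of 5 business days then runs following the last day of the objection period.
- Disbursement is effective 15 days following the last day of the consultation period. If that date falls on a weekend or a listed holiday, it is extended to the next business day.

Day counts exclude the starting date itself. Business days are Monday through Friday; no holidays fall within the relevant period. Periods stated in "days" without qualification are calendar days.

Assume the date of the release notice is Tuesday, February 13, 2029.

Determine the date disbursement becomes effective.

April 24, 2029

The last day of the objection period: 48 calendar days after February 13, 2029 is April 2, 2029.
The last day of the consultation period: 5 business days after Monday, April 2, 2029, skipping weekends — Apr 3, Apr 4, Apr 5, Apr 6, Apr 9 — lands on Monday, April 9, 2029.
The date disbursement becomes effective: April 9, 2029 + 15 days = April 24, 2029. April 24, 2029 is a Tuesday, so no roll-forward applies.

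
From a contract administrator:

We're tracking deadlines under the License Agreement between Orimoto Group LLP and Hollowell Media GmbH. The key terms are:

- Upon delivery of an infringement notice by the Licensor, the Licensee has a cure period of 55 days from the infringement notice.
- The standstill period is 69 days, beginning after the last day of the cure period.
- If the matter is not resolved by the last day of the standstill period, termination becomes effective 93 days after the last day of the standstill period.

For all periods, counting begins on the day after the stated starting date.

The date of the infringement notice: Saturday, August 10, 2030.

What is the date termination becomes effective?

March 15, 2031

The last day of the cure period: 55 calendar days after August 10, 2030 is October 4, 2030.
The last day of the standstill period: 69 calendar days after October 4, 2030 is December 12, 2030.
The date termination becomes effective: 93 calendar days after December 12, 2030 is March 15, 2031.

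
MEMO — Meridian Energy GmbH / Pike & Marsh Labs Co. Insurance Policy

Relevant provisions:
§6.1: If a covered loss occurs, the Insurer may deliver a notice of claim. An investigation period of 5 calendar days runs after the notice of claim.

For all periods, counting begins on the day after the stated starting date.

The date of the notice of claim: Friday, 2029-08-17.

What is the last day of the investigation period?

2029-08-22

Adding 5 calendar days to 2029-08-17 gives 2029-08-22, which is the last day of the investigation period.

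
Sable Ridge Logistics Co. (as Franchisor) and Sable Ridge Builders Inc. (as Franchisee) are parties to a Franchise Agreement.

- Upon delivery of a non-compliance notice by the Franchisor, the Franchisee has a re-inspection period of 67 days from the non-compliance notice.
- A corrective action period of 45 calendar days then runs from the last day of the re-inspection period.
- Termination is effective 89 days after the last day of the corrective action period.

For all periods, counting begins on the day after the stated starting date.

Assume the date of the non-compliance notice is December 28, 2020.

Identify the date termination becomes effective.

July 17, 2021

The last day of the re-inspection period: 67 calendar days after December 28, 2020 is March 5, 2021.
Adding 45 calendar days to March 5, 2021 gives April 19, 2021, which is the last day of the corrective action period.
The date termination becomes effective: 89 calendar days after April 19, 2021 is July 17, 2021.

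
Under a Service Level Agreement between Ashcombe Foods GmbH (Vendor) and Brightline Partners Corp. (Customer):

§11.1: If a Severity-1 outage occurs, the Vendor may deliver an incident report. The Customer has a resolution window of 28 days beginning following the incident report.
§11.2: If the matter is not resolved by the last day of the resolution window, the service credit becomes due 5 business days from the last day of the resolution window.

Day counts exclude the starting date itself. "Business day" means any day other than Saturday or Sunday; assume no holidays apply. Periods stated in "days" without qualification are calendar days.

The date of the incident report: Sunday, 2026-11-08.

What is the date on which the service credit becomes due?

2026-12-11

Adding 28 calendar days to 2026-11-08 gives 2026-12-06, which is the last day of the resolution window.
The date on which the service credit becomes due: counting 5 business days from Sunday, 2026-12-06 (Dec 7, Dec 8, Dec 9, Dec 10, Dec 11, skipping weekends) reaches Friday, 2026-12-11.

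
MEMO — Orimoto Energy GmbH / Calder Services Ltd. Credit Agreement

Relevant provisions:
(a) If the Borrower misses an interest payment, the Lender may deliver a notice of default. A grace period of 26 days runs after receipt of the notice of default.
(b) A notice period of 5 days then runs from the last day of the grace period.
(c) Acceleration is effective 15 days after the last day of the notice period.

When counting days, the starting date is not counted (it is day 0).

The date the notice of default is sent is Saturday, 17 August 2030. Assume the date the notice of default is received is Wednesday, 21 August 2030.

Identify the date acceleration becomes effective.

The last day of the grace period: 21 August 2030 + 26 days = 16 September 2030.
The last day of the notice period: 5 calendar days after 16 September 2030 is 21 September 2030.
The date acceleration becomes effective: 15 calendar days after 21 September 2030 is 6 October 2030.

6 October 2030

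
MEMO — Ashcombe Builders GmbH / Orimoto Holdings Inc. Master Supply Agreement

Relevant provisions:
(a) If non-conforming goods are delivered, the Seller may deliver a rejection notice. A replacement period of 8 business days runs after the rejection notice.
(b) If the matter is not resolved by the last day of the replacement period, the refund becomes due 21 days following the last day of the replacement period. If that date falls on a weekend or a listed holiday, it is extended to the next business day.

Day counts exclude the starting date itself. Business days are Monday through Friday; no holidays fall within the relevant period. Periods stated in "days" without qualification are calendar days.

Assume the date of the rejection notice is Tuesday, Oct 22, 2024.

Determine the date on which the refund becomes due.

The last day of the replacement period: 8 business days after Tuesday, Oct 22, 2024, skipping weekends — Oct 23, Oct 24, Oct 25, Oct 28, Oct 29, Oct 30, Oct 31, Nov 1 — lands on Friday, Nov 1, 2024.
Adding 21 calendar days to Nov 1, 2024 gives Nov 22, 2024, which is the date on which the refund becomes due. Nov 22, 2024 is a Friday, so no roll-forward applies.

Nov 22, 2024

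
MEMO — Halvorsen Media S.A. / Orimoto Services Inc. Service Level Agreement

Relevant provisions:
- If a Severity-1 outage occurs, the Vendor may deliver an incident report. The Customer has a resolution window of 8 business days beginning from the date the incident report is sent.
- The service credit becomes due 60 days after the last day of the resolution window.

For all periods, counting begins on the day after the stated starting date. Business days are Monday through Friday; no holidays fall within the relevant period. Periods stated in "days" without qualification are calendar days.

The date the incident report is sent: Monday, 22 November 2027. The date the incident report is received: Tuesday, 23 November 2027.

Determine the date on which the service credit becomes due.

The last day of the resolution window: counting 8 business days from Monday, 22 November 2027 (Nov 23, Nov 24, Nov 25, Nov 26, Nov 29, Nov 30, Dec 1, Dec 2, skipping weekends) reaches Thursday, 2 December 2027.
The date on which the service credit becomes due: 60 calendar days after 2 December 2027 is 31 January 2028.

31 January 2028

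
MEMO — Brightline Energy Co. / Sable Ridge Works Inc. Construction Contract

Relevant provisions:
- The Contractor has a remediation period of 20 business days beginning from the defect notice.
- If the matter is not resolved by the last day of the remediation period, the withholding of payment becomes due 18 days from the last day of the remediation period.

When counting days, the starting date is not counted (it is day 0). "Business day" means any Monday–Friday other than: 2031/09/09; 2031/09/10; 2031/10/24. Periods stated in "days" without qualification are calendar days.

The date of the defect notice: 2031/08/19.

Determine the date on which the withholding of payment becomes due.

2031/10/06

The last day of the remediation period: 20 business days after Tuesday, 2031/08/19, skipping weekends and the listed holidays on Sep 9, Sep 10 — Aug 20, Aug 21, Aug 22, Aug 25, …, Sep 16, Sep 17, Sep 18 — lands on Thursday, 2031/09/18.
Adding 18 calendar days to 2031/09/18 gives 2031/10/06, which is the date on which the withholding of payment becomes due.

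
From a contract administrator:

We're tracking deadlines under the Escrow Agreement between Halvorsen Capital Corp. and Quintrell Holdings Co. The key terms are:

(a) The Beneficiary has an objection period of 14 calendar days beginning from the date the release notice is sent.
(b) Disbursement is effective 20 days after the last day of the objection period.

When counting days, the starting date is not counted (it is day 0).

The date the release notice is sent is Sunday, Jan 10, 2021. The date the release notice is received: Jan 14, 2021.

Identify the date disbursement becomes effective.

Feb 13, 2021

Adding 14 calendar days to Jan 10, 2021 gives Jan 24, 2021, which is the last day of the objection period.
The date disbursement becomes effective: Jan 24, 2021 + 20 days = Feb 13, 2021.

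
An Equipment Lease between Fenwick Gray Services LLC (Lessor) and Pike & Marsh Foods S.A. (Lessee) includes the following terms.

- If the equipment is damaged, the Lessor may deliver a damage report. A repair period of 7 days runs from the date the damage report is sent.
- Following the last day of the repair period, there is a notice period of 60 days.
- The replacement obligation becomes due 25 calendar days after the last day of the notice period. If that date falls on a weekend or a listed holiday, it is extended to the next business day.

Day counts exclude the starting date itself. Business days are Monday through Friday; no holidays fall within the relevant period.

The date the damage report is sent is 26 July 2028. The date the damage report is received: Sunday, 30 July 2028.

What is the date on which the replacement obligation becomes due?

Adding 7 calendar days to 26 July 2028 gives 2 August 2028, which is the last day of the repair period.
The last day of the notice period: 2 August 2028 + 60 days = 1 October 2028.
The date on which the replacement obligation becomes due: 25 calendar days after 1 October 2028 is 26 October 2028. 26 October 2028 is a Thursday, so no roll-forward applies.

26 October 2028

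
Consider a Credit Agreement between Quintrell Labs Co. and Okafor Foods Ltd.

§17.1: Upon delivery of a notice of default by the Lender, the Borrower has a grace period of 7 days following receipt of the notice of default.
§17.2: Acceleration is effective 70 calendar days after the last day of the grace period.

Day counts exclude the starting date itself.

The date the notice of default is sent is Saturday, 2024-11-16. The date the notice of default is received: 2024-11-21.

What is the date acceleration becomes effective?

2025-02-06

The last day of the grace period: 7 calendar days after 2024-11-21 is 2024-11-28.
Adding 70 calendar days to 2024-11-28 gives 2025-02-06, which is the date acceleration becomes effective.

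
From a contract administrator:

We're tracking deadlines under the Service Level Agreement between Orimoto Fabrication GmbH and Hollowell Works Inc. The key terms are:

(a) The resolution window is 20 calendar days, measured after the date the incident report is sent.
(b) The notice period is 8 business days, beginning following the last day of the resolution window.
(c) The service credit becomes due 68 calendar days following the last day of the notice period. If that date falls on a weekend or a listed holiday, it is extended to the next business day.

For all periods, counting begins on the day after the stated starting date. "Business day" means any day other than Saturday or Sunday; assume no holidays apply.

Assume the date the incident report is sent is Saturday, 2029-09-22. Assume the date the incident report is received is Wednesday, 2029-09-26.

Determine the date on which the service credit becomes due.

2029-12-31

The last day of the resolution window: 2029-09-22 + 20 days = 2029-10-12.
The last day of the notice period: 8 business days after Friday, 2029-10-12, skipping weekends — Oct 15, Oct 16, Oct 17, Oct 18, Oct 19, Oct 22, Oct 23, Oct 24 — lands on Wednesday, 2029-10-24.
The date on which the service credit becomes due: 68 calendar days after 2029-10-24 is 2029-12-31. 2029-12-31 is a Monday, so no roll-forward applies.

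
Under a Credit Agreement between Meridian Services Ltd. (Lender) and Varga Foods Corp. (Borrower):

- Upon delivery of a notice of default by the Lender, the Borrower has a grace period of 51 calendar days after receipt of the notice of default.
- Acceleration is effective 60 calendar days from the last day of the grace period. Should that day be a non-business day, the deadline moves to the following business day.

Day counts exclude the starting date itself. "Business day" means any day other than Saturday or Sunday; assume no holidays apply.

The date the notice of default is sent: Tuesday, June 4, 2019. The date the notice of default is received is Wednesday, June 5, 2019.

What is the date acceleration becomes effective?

September 24, 2019

Adding 51 calendar days to June 5, 2019 gives July 26, 2019, which is the last day of the grace period.
The date acceleration becomes effective: 60 calendar days after July 26, 2019 is September 24, 2019. September 24, 2019 is a Tuesday, so no roll-forward applies.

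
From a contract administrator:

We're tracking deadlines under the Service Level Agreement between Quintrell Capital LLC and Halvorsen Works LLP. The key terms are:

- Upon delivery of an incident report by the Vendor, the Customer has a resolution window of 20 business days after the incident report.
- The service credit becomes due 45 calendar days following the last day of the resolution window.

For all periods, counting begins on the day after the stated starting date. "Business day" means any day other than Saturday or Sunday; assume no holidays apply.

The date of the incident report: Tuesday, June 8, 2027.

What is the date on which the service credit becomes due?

August 20, 2027

The last day of the resolution window: counting 20 business days from Tuesday, June 8, 2027 (Jun 9, Jun 10, Jun 11, Jun 14, …, Jul 2, Jul 5, Jul 6, skipping weekends) reaches Tuesday, July 6, 2027.
Adding 45 calendar days to July 6, 2027 gives August 20, 2027, which is the date on which the service credit becomes due.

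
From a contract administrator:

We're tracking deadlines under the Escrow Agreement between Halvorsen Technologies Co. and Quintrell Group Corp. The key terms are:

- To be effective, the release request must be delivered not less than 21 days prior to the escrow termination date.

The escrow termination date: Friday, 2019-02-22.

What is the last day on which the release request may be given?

Counting back 21 calendar days from 2019-02-22 gives 2019-02-01.

2019-02-01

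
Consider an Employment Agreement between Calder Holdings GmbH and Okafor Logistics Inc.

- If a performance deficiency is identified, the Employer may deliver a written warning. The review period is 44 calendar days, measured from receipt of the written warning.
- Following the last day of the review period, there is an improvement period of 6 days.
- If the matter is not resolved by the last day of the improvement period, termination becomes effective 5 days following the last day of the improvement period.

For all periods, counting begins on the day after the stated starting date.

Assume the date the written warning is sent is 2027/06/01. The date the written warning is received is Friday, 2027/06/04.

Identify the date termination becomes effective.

2027/07/29

The last day of the review period: 2027/06/04 + 44 days = 2027/07/18.
The last day of the improvement period: 6 calendar days after 2027/07/18 is 2027/07/24.
Adding 5 calendar days to 2027/07/24 gives 2027/07/29, which is the date termination becomes effective.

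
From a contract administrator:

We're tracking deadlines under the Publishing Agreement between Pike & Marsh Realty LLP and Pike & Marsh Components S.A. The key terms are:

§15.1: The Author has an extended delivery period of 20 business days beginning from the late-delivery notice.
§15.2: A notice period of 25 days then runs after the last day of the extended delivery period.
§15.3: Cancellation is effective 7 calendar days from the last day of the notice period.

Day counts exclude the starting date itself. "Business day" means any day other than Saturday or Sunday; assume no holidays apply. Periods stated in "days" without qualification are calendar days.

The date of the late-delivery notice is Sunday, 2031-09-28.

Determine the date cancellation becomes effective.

2031-11-25

The last day of the extended delivery period: counting 20 business days from Sunday, 2031-09-28 (Sep 29, Sep 30, Oct 1, Oct 2, …, Oct 22, Oct 23, Oct 24, skipping weekends) reaches Friday, 2031-10-24.
The last day of the notice period: 25 calendar days after 2031-10-24 is 2031-11-18.
Adding 7 calendar days to 2031-11-18 gives 2031-11-25, which is the date cancellation becomes effective.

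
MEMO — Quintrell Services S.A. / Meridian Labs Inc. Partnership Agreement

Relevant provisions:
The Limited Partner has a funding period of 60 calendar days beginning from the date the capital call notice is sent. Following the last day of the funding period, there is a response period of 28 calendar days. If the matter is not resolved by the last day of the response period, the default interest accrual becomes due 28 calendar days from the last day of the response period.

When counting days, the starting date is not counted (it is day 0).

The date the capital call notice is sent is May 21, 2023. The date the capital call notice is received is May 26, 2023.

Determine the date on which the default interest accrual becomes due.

The last day of the funding period: May 21, 2023 + 60 days = Jul 20, 2023.
Adding 28 calendar days to Jul 20, 2023 gives Aug 17, 2023, which is the last day of the response period.
The date on which the default interest accrual becomes due: Aug 17, 2023 + 28 days = Sep 14, 2023.

Sep 14, 2023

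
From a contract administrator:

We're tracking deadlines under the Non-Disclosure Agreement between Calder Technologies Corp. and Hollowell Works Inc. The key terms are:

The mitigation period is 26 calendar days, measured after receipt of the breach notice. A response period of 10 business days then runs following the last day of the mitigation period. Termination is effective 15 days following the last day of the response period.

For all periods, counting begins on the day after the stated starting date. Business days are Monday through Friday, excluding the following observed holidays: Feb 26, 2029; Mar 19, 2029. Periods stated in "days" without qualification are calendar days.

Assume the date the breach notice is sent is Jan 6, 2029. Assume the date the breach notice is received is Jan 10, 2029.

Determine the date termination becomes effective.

The last day of the mitigation period: 26 calendar days after Jan 10, 2029 is Feb 5, 2029.
From Monday, Feb 5, 2029, 10 business days (Feb 6, Feb 7, Feb 8, Feb 9, Feb 12, Feb 13, Feb 14, Feb 15, Feb 16, Feb 19, skipping weekends) brings us to Monday, Feb 19, 2029, which is the last day of the response period.
The date termination becomes effective: Feb 19, 2029 + 15 days = Mar 6, 2029.

Mar 6, 2029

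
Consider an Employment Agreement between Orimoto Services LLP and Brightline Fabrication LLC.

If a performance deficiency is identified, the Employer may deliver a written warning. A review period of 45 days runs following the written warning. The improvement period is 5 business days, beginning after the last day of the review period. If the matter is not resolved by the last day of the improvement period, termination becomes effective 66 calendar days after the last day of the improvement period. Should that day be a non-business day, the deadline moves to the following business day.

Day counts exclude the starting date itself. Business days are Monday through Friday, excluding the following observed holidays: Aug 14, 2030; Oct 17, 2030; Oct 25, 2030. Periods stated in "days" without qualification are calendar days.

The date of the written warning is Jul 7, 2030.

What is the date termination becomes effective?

The last day of the review period: Jul 7, 2030 + 45 days = Aug 21, 2030.
The last day of the improvement period: 5 business days after Wednesday, Aug 21, 2030, skipping weekends — Aug 22, Aug 23, Aug 26, Aug 27, Aug 28 — lands on Wednesday, Aug 28, 2030.
The date termination becomes effective: Aug 28, 2030 + 66 days = Nov 2, 2030. That falls on a Saturday, so it rolls to the next business day, Monday, Nov 4, 2030.

Nov 4, 2030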